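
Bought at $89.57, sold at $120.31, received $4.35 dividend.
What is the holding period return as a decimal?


Formula: HPR = (P1 - P0 + D) / P0
Gain: $120.31 - $89.57 + $4.35 = $35.09
HPR = $35.09 / $89.57 = 0.3918

0.3918


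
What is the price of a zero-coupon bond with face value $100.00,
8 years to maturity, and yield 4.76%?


Formula: Price = FV / (1 + r)^n
Substituting: Price = $100.00 / (1 + 0.0476)^8
Discount factor: (1.0476)^8 = 1.450654
Price = $100.00 / 1.450654 = $68.93

$68.93


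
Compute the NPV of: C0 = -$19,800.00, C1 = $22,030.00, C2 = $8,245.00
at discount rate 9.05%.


Formula: NPV = C0 + C1/(1+r) + C2/(1+r)^2
Discount C1: $22,030.00 / (1 + 0.0905) = $20,201.74
Discount C2: $8,245.00 / (1 + 0.0905)^2 = $6,933.29
NPV = -$19,800.00 + $20,201.74 + $6,933.29 = $7,335.03

$7,335.03


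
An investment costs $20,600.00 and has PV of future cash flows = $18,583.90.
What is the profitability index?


Formula: PI = PV(cash flows) / initial investment
Substituting: PI = $18,583.90 / $20,600.00
PI = 0.9021

0.9021


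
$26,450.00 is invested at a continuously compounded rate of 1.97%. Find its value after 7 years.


Formula: FV = P * e^(r*t)
Exponent: r*t = 0.0197 * 7 = 0.1379
e^(0.1379) = 1.147861
FV = $26,450.00 * 1.147861 = $30,360.92

$30,360.92


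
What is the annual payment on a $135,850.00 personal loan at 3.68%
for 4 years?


Formula: PMT = PV * r / (1 - (1+r)^(-n))
Denominator: 1 - (1 + 0.0368)^(-4) = 0.134594
Numerator: $135,850.00 * 0.0368 = 4999.28
PMT = 4999.28 / 0.134594 = $37,143.49

$37,143.49


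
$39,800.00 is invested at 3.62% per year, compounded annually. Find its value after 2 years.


Formula: FV = P * (1 + r)^n
Substituting: FV = $39,800.00 * (1 + 0.0362)^2
Growth factor: (1.0362)^2 = 1.07371
FV = $39,800.00 * 1.07371 = $42,733.68

$42,733.68


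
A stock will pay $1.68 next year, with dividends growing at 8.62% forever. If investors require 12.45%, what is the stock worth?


Formula: P = D1 / (r - g)
Spread: r - g = 0.1245 - 0.0862 = 0.0383
Substituting: P = $1.68 / 0.0383
P = $43.86

$43.86


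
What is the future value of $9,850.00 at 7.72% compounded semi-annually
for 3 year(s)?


Formula: FV = P * (1 + r/m)^(m*t)
Period rate: r/m = 0.0772 / 2 = 0.0386
Total periods: m*t = 2 * 3 = 6
Growth factor: (1 + 0.0386)^6 = 1.255133
FV = $9,850.00 * 1.255133 = $12,363.06

$12,363.06


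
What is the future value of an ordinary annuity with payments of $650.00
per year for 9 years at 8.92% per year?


Formula: FV = PMT * ((1+r)^n - 1) / r
Growth factor: (1 + 0.0892)^9 = 2.157589
Numerator: 2.157589 - 1 = 1.157589
FV = $650.00 * 1.157589 / 0.0892 = $8,435.34

$8,435.34


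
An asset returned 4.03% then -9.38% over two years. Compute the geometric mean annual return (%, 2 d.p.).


Formula: Geometric mean = ((1+r1)*(1+r2))^(1/2) - 1
Product: (1 + 0.0403) * (1 + -0.0938) = 1.0403 * 0.9062 = 0.94272
Square root: 0.94272^0.5 = 0.970938
Geometric mean = 0.970938 - 1 = -0.029062
As percentage: -2.91%

-2.91%


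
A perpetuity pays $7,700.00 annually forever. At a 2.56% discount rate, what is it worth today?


Formula: PV = C / r
Substituting: PV = $7,700.00 / 0.0256
PV = $300,781.25

$300,781.25


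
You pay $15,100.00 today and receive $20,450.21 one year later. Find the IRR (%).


Formula: IRR = C1/C0 - 1
Substituting: IRR = $20,450.21 / $15,100.00 - 1
Ratio: 1.354319 - 1 = 0.354319
IRR = 35.4319%

35.4319%


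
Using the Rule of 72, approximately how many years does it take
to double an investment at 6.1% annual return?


Formula: Years ≈ 72 / r
Substituting: Years ≈ 72 / 6.1
Years ≈ 11.8

11.8 years


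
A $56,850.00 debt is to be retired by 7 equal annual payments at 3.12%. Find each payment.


Formula: PMT = PV * r / (1 - (1+r)^(-n))
Denominator: 1 - (1 + 0.0312)^(-7) = 0.193509
Numerator: $56,850.00 * 0.0312 = 1773.72
PMT = 1773.72 / 0.193509 = $9,166.10

$9,166.10


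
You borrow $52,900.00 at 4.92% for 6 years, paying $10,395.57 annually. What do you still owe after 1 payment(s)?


Formula: Balance = PV*(1+r)^k - PMT*((1+r)^k - 1)/r
Growth: (1 + 0.0492)^1 = 1.0492
Accumulated factor: ((1+r)^k - 1)/r = 1.0
Balance = $52,900.00 * 1.0492 - $10,395.57 * 1.0
Balance = $45,107.11

$45,107.11


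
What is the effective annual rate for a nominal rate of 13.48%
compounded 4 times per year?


Formula: EAR = (1 + r/m)^m - 1
Period rate: r/m = 0.1348 / 4 = 0.0337
Compounding: (1 + 0.0337)^4 = 1.141769
EAR = 1.141769 - 1 = 0.141769

0.141769


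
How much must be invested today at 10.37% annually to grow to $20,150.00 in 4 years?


Formula: PV = FV / (1 + r)^n
Substituting: PV = $20,150.00 / (1 + 0.1037)^4
Discount factor: (1.1037)^4 = 1.483898
PV = $20,150.00 / 1.483898 = $13,579.10

$13,579.10


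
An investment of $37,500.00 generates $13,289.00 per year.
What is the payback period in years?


Formula: Payback = investment / annual cash flow
Substituting: Payback = $37,500.00 / $13,289.00
Payback = 2.8219 years

2.8219 years


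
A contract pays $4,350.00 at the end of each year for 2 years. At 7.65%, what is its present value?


Formula: PV = PMT * (1 - (1+r)^(-n)) / r
Discount factor: (1 + 0.0765)^(-2) = 0.862923
Bracket: 1 - 0.862923 = 0.137077
PV = $4,350.00 * 0.137077 / 0.0765 = $7,794.59

$7,794.59


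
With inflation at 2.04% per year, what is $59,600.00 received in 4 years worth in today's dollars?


Formula: Real value = nominal / (1 + inflation)^years
Price level: (1 + 0.0204)^4 = 1.084131
Real value = $59,600.00 / 1.084131 = $54,974.90

$54,974.90


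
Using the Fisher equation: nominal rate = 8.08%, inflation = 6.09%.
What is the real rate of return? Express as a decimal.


Formula: (1 + r_real) = (1 + r_nom) / (1 + inflation)
Substituting: (1 + r_real) = 1.0808 / 1.0609
(1 + r_real) = 1.018758
r_real = 1.018758 - 1 = 0.018758

0.018758


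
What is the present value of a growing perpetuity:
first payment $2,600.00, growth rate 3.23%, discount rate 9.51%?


Formula: PV = C / (r - g)
Spread: r - g = 0.0951 - 0.0323 = 0.0628
Substituting: PV = $2,600.00 / 0.0628
PV = $41,401.27

$41,401.27


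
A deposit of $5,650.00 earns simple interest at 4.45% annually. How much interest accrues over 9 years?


Formula: I = P * r * t
Substituting: I = $5,650.00 * 0.0445 * 9
Step: I = $5,650.00 * 0.4005
I = $2,262.83

$2,262.83


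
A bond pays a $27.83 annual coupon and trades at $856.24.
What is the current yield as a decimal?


Formula: Current yield = annual coupon / price
Substituting: CY = $27.83 / $856.24
CY = 0.032503

0.032503


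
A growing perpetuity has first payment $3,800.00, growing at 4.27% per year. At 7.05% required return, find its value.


Formula: PV = C / (r - g)
Spread: r - g = 0.0705 - 0.0427 = 0.0278
Substituting: PV = $3,800.00 / 0.0278
PV = $136,690.65

$136,690.65


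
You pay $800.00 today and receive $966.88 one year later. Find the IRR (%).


Formula: IRR = C1/C0 - 1
Substituting: IRR = $966.88 / $800.00 - 1
Ratio: 1.2086 - 1 = 0.2086
IRR = 20.86%

20.86%


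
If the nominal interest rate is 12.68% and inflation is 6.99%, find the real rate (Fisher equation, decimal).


Formula: (1 + r_real) = (1 + r_nom) / (1 + inflation)
Substituting: (1 + r_real) = 1.1268 / 1.0699
(1 + r_real) = 1.053183
r_real = 1.053183 - 1 = 0.053183

0.053183


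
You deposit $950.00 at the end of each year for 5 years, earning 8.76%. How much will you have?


Formula: FV = PMT * ((1+r)^n - 1) / r
Growth factor: (1 + 0.0876)^5 = 1.521759
Numerator: 1.521759 - 1 = 0.521759
FV = $950.00 * 0.521759 / 0.0876 = $5,658.35

$5,658.35


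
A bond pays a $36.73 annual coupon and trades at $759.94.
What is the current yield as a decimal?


Formula: Current yield = annual coupon / price
Substituting: CY = $36.73 / $759.94
CY = 0.048333

0.048333


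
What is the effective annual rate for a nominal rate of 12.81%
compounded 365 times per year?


Formula: EAR = (1 + r/m)^m - 1
Period rate: r/m = 0.1281 / 365 = 0.000351
Compounding: (1 + 0.000351)^365 = 1.136641
EAR = 1.136641 - 1 = 0.136641

0.136641


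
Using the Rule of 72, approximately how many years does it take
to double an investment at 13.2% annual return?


Formula: Years ≈ 72 / r
Substituting: Years ≈ 72 / 13.2
Years ≈ 5.5

5.5 years


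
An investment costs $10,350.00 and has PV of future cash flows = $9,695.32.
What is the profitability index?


Formula: PI = PV(cash flows) / initial investment
Substituting: PI = $9,695.32 / $10,350.00
PI = 0.9367

0.9367


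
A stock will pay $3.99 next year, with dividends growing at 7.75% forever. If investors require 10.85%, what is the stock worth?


Formula: P = D1 / (r - g)
Spread: r - g = 0.1085 - 0.0775 = 0.031
Substituting: P = $3.99 / 0.031
P = $128.71

$128.71


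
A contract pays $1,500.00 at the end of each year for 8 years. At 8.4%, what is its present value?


Formula: PV = PMT * (1 - (1+r)^(-n)) / r
Discount factor: (1 + 0.084)^(-8) = 0.524524
Bracket: 1 - 0.524524 = 0.475476
PV = $1,500.00 * 0.475476 / 0.084 = $8,490.63

$8,490.63


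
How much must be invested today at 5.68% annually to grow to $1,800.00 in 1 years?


Formula: PV = FV / (1 + r)^n
Substituting: PV = $1,800.00 / (1 + 0.0568)^1
Discount factor: (1.0568)^1 = 1.0568
PV = $1,800.00 / 1.0568 = $1,703.26

$1,703.26


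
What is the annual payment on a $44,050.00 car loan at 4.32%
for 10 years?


Formula: PMT = PV * r / (1 - (1+r)^(-n))
Denominator: 1 - (1 + 0.0432)^(-10) = 0.344875
Numerator: $44,050.00 * 0.0432 = 1902.96
PMT = 1902.96 / 0.344875 = $5,517.83

$5,517.83


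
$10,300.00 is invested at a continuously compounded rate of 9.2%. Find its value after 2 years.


Formula: FV = P * e^(r*t)
Exponent: r*t = 0.092 * 2 = 0.184
e^(0.184) = 1.202016
FV = $10,300.00 * 1.202016 = $12,380.76

$12,380.76


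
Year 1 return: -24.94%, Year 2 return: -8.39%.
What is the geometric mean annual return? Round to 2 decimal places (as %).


Formula: Geometric mean = ((1+r1)*(1+r2))^(1/2) - 1
Product: (1 + -0.2494) * (1 + -0.0839) = 0.7506 * 0.9161 = 0.687625
Square root: 0.687625^0.5 = 0.829231
Geometric mean = 0.829231 - 1 = -0.170769
As percentage: -17.08%

-17.08%


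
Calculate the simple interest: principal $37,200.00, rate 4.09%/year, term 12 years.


Formula: I = P * r * t
Substituting: I = $37,200.00 * 0.0409 * 12
Step: I = $37,200.00 * 0.4908
I = $18,257.76

$18,257.76


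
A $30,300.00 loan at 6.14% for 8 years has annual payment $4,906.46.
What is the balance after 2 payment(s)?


Formula: Balance = PV*(1+r)^k - PMT*((1+r)^k - 1)/r
Growth: (1 + 0.0614)^2 = 1.12657
Accumulated factor: ((1+r)^k - 1)/r = 2.0614
Balance = $30,300.00 * 1.12657 - $4,906.46 * 2.0614
Balance = $24,020.89

$24,020.89


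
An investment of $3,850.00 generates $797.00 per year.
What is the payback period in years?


Formula: Payback = investment / annual cash flow
Substituting: Payback = $3,850.00 / $797.00
Payback = 4.8306 years

4.8306 years


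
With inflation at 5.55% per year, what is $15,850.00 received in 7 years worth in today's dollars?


Formula: Real value = nominal / (1 + inflation)^years
Price level: (1 + 0.0555)^7 = 1.459512
Real value = $15,850.00 / 1.459512 = $10,859.79

$10,859.79


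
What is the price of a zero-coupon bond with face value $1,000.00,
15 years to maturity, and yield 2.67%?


Formula: Price = FV / (1 + r)^n
Substituting: Price = $1,000.00 / (1 + 0.0267)^15
Discount factor: (1.0267)^15 = 1.48475
Price = $1,000.00 / 1.48475 = $673.51

$673.51


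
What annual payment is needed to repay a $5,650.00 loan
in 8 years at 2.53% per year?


Formula: PMT = PV * r / (1 - (1+r)^(-n))
Denominator: 1 - (1 + 0.0253)^(-8) = 0.181173
Numerator: $5,650.00 * 0.0253 = 142.945
PMT = 142.945 / 0.181173 = $789.00

$789.00


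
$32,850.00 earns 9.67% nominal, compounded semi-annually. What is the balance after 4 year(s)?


Formula: FV = P * (1 + r/m)^(m*t)
Period rate: r/m = 0.0967 / 2 = 0.04835
Total periods: m*t = 2 * 4 = 8
Growth factor: (1 + 0.04835)^8 = 1.458984
FV = $32,850.00 * 1.458984 = $47,927.61

$47,927.61


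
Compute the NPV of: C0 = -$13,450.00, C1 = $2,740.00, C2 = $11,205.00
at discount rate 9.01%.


Formula: NPV = C0 + C1/(1+r) + C2/(1+r)^2
Discount C1: $2,740.00 / (1 + 0.0901) = $2,513.53
Discount C2: $11,205.00 / (1 + 0.0901)^2 = $9,429.29
NPV = -$13,450.00 + $2,513.53 + $9,429.29 = -$1,507.18

-$1,507.18


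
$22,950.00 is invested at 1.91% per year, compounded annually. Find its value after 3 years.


Formula: FV = P * (1 + r)^n
Substituting: FV = $22,950.00 * (1 + 0.0191)^3
Growth factor: (1.0191)^3 = 1.058401
FV = $22,950.00 * 1.058401 = $24,290.31

$24,290.31


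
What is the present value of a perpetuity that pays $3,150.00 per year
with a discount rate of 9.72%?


Formula: PV = C / r
Substituting: PV = $3,150.00 / 0.0972
PV = $32,407.41

$32,407.41


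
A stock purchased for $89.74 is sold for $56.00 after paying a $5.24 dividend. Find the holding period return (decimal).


Formula: HPR = (P1 - P0 + D) / P0
Gain: $56.00 - $89.74 + $5.24 = -$28.50
HPR = -$28.50 / $89.74 = -0.3176

-0.3176


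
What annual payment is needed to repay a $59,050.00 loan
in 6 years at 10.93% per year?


Formula: PMT = PV * r / (1 - (1+r)^(-n))
Denominator: 1 - (1 + 0.1093)^(-6) = 0.463332
Numerator: $59,050.00 * 0.1093 = 6454.165
PMT = 6454.165 / 0.463332 = $13,929.90

$13,929.90


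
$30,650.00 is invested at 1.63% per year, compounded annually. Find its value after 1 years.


Formula: FV = P * (1 + r)^n
Substituting: FV = $30,650.00 * (1 + 0.0163)^1
Growth factor: (1.0163)^1 = 1.0163
FV = $30,650.00 * 1.0163 = $31,149.60

$31,149.60


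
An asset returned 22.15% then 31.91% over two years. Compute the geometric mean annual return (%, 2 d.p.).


Formula: Geometric mean = ((1+r1)*(1+r2))^(1/2) - 1
Product: (1 + 0.2215) * (1 + 0.3191) = 1.2215 * 1.3191 = 1.611281
Square root: 1.611281^0.5 = 1.269362
Geometric mean = 1.269362 - 1 = 0.269362
As percentage: 26.94%

26.94%


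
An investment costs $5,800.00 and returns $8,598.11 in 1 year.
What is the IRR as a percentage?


Formula: IRR = C1/C0 - 1
Substituting: IRR = $8,598.11 / $5,800.00 - 1
Ratio: 1.482433 - 1 = 0.482433
IRR = 48.2433%

48.2433%


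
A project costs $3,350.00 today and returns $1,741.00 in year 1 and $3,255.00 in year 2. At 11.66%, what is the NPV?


Formula: NPV = C0 + C1/(1+r) + C2/(1+r)^2
Discount C1: $1,741.00 / (1 + 0.1166) = $1,559.20
Discount C2: $3,255.00 / (1 + 0.1166)^2 = $2,610.69
NPV = -$3,350.00 + $1,559.20 + $2,610.69 = $819.89

$819.89


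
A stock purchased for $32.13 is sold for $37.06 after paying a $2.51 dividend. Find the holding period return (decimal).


Formula: HPR = (P1 - P0 + D) / P0
Gain: $37.06 - $32.13 + $2.51 = $7.44
HPR = $7.44 / $32.13 = 0.2316

0.2316


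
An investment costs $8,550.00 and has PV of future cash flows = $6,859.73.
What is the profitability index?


Formula: PI = PV(cash flows) / initial investment
Substituting: PI = $6,859.73 / $8,550.00
PI = 0.8023

0.8023


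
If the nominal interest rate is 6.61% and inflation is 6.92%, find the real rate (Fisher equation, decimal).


Formula: (1 + r_real) = (1 + r_nom) / (1 + inflation)
Substituting: (1 + r_real) = 1.0661 / 1.0692
(1 + r_real) = 0.997101
r_real = 0.997101 - 1 = -0.002899

-0.002899


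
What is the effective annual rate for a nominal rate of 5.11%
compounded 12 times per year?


Formula: EAR = (1 + r/m)^m - 1
Period rate: r/m = 0.0511 / 12 = 0.004258
Compounding: (1 + 0.004258)^12 = 1.052314
EAR = 1.052314 - 1 = 0.052314

0.052314


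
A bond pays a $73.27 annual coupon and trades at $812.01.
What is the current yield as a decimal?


Formula: Current yield = annual coupon / price
Substituting: CY = $73.27 / $812.01
CY = 0.090233

0.090233


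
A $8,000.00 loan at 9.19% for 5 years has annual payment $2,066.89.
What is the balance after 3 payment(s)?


Formula: Balance = PV*(1+r)^k - PMT*((1+r)^k - 1)/r
Growth: (1 + 0.0919)^3 = 1.301813
Accumulated factor: ((1+r)^k - 1)/r = 3.284146
Balance = $8,000.00 * 1.301813 - $2,066.89 * 3.284146
Balance = $3,626.54

$3,626.54


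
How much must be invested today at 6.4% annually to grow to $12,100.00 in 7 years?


Formula: PV = FV / (1 + r)^n
Substituting: PV = $12,100.00 / (1 + 0.064)^7
Discount factor: (1.064)^7 = 1.543801
PV = $12,100.00 / 1.543801 = $7,837.80

$7,837.80


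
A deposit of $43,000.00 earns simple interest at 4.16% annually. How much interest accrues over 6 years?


Formula: I = P * r * t
Substituting: I = $43,000.00 * 0.0416 * 6
Step: I = $43,000.00 * 0.2496
I = $10,732.80

$10,732.80


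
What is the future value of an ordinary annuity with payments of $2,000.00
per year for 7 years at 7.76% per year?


Formula: FV = PMT * ((1+r)^n - 1) / r
Growth factor: (1 + 0.0776)^7 = 1.687342
Numerator: 1.687342 - 1 = 0.687342
FV = $2,000.00 * 0.687342 / 0.0776 = $17,715.00

$17,715.00


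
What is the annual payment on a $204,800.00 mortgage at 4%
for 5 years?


Formula: PMT = PV * r / (1 - (1+r)^(-n))
Denominator: 1 - (1 + 0.04)^(-5) = 0.178073
Numerator: $204,800.00 * 0.04 = 8192.0
PMT = 8192.0 / 0.178073 = $46,003.63

$46,003.63


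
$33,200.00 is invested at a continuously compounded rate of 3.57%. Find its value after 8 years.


Formula: FV = P * e^(r*t)
Exponent: r*t = 0.0357 * 8 = 0.2856
e^(0.2856) = 1.33056
FV = $33,200.00 * 1.33056 = $44,174.60

$44,174.60


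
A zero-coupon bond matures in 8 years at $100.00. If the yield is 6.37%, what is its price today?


Formula: Price = FV / (1 + r)^n
Substituting: Price = $100.00 / (1 + 0.0637)^8
Discount factor: (1.0637)^8 = 1.638903
Price = $100.00 / 1.638903 = $61.02

$61.02


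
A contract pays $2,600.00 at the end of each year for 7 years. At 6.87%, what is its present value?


Formula: PV = PMT * (1 - (1+r)^(-n)) / r
Discount factor: (1 + 0.0687)^(-7) = 0.628072
Bracket: 1 - 0.628072 = 0.371928
PV = $2,600.00 * 0.371928 / 0.0687 = $14,075.88

$14,075.88


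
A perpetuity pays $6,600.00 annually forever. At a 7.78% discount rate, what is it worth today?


Formula: PV = C / r
Substituting: PV = $6,600.00 / 0.0778
PV = $84,832.90

$84,832.90


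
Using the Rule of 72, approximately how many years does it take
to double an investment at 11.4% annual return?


Formula: Years ≈ 72 / r
Substituting: Years ≈ 72 / 11.4
Years ≈ 6.3

6.3 years


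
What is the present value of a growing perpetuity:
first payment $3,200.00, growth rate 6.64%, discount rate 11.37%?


Formula: PV = C / (r - g)
Spread: r - g = 0.1137 - 0.0664 = 0.0473
Substituting: PV = $3,200.00 / 0.0473
PV = $67,653.28

$67,653.28


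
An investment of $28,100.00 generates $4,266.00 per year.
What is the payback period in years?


Formula: Payback = investment / annual cash flow
Substituting: Payback = $28,100.00 / $4,266.00
Payback = 6.587 years

6.587 years


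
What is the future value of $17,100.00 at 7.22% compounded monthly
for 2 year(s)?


Formula: FV = P * (1 + r/m)^(m*t)
Period rate: r/m = 0.0722 / 12 = 0.006017
Total periods: m*t = 12 * 2 = 24
Growth factor: (1 + 0.006017)^24 = 1.154846
FV = $17,100.00 * 1.154846 = $19,747.87

$19,747.87


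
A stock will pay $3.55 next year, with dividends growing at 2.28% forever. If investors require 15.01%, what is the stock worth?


Formula: P = D1 / (r - g)
Spread: r - g = 0.1501 - 0.0228 = 0.1273
Substituting: P = $3.55 / 0.1273
P = $27.89

$27.89


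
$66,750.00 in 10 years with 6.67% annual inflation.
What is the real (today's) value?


Formula: Real value = nominal / (1 + inflation)^years
Price level: (1 + 0.0667)^10 = 1.907317
Real value = $66,750.00 / 1.907317 = $34,996.80

$34,996.80


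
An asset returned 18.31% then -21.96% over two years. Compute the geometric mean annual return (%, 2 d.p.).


Formula: Geometric mean = ((1+r1)*(1+r2))^(1/2) - 1
Product: (1 + 0.1831) * (1 + -0.2196) = 1.1831 * 0.7804 = 0.923291
Square root: 0.923291^0.5 = 0.96088
Geometric mean = 0.96088 - 1 = -0.03912
As percentage: -3.91%

-3.91%


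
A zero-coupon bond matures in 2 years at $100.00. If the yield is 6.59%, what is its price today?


Formula: Price = FV / (1 + r)^n
Substituting: Price = $100.00 / (1 + 0.0659)^2
Discount factor: (1.0659)^2 = 1.136143
Price = $100.00 / 1.136143 = $88.02

$88.02


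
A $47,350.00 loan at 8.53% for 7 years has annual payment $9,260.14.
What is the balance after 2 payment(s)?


Formula: Balance = PV*(1+r)^k - PMT*((1+r)^k - 1)/r
Growth: (1 + 0.0853)^2 = 1.177876
Accumulated factor: ((1+r)^k - 1)/r = 2.0853
Balance = $47,350.00 * 1.177876 - $9,260.14 * 2.0853
Balance = $36,462.26

$36,462.26


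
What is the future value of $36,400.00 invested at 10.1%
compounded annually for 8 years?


Formula: FV = P * (1 + r)^n
Substituting: FV = $36,400.00 * (1 + 0.101)^8
Growth factor: (1.101)^8 = 2.159228
FV = $36,400.00 * 2.159228 = $78,595.91

$78,595.91


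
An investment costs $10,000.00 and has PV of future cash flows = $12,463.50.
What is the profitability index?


Formula: PI = PV(cash flows) / initial investment
Substituting: PI = $12,463.50 / $10,000.00
PI = 1.2464

1.2464


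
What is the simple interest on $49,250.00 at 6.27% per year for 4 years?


Formula: I = P * r * t
Substituting: I = $49,250.00 * 0.0627 * 4
Step: I = $49,250.00 * 0.2508
I = $12,351.90

$12,351.90


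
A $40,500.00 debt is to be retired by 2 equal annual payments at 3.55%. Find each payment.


Formula: PMT = PV * r / (1 - (1+r)^(-n))
Denominator: 1 - (1 + 0.0355)^(-2) = 0.067391
Numerator: $40,500.00 * 0.0355 = 1437.75
PMT = 1437.75 / 0.067391 = $21,334.58

$21,334.58


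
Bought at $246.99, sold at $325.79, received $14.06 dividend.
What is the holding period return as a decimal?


Formula: HPR = (P1 - P0 + D) / P0
Gain: $325.79 - $246.99 + $14.06 = $92.86
HPR = $92.86 / $246.99 = 0.376

0.376


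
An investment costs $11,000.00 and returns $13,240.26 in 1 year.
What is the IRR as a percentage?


Formula: IRR = C1/C0 - 1
Substituting: IRR = $13,240.26 / $11,000.00 - 1
Ratio: 1.20366 - 1 = 0.20366
IRR = 20.366%

20.366%


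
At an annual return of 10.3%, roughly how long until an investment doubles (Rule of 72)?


Formula: Years ≈ 72 / r
Substituting: Years ≈ 72 / 10.3
Years ≈ 7.0

7.0 years


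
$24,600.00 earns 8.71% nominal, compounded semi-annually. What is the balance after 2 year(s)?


Formula: FV = P * (1 + r/m)^(m*t)
Period rate: r/m = 0.0871 / 2 = 0.04355
Total periods: m*t = 2 * 2 = 4
Growth factor: (1 + 0.04355)^4 = 1.185914
FV = $24,600.00 * 1.185914 = $29,173.47

$29,173.47


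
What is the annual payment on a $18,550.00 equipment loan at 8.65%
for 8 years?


Formula: PMT = PV * r / (1 - (1+r)^(-n))
Denominator: 1 - (1 + 0.0865)^(-8) = 0.485053
Numerator: $18,550.00 * 0.0865 = 1604.575
PMT = 1604.575 / 0.485053 = $3,308.04

$3,308.04


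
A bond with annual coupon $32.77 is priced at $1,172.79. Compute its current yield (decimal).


Formula: Current yield = annual coupon / price
Substituting: CY = $32.77 / $1,172.79
CY = 0.027942

0.027942


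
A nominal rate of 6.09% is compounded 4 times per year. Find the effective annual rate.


Formula: EAR = (1 + r/m)^m - 1
Period rate: r/m = 0.0609 / 4 = 0.015225
Compounding: (1 + 0.015225)^4 = 1.062305
EAR = 1.062305 - 1 = 0.062305

0.062305


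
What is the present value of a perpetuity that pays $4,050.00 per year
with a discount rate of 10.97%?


Formula: PV = C / r
Substituting: PV = $4,050.00 / 0.1097
PV = $36,918.87

$36,918.87


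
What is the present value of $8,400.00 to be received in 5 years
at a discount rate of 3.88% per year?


Formula: PV = FV / (1 + r)^n
Substituting: PV = $8,400.00 / (1 + 0.0388)^5
Discount factor: (1.0388)^5 = 1.20965
PV = $8,400.00 / 1.20965 = $6,944.16

$6,944.16


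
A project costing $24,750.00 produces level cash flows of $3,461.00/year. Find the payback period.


Formula: Payback = investment / annual cash flow
Substituting: Payback = $24,750.00 / $3,461.00
Payback = 7.1511 years

7.1511 years


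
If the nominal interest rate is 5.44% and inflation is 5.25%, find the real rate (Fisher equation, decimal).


Formula: (1 + r_real) = (1 + r_nom) / (1 + inflation)
Substituting: (1 + r_real) = 1.0544 / 1.0525
(1 + r_real) = 1.001805
r_real = 1.001805 - 1 = 0.001805

0.001805


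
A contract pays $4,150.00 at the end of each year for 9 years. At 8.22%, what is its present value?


Formula: PV = PMT * (1 - (1+r)^(-n)) / r
Discount factor: (1 + 0.0822)^(-9) = 0.49117
Bracket: 1 - 0.49117 = 0.50883
PV = $4,150.00 * 0.50883 / 0.0822 = $25,689.08

$25,689.08


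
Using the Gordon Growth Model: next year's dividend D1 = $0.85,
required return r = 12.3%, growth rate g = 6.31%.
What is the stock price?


Formula: P = D1 / (r - g)
Spread: r - g = 0.123 - 0.0631 = 0.0599
Substituting: P = $0.85 / 0.0599
P = $14.19

$14.19


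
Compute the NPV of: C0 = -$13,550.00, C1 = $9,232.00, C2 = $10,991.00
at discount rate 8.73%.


Formula: NPV = C0 + C1/(1+r) + C2/(1+r)^2
Discount C1: $9,232.00 / (1 + 0.0873) = $8,490.76
Discount C2: $10,991.00 / (1 + 0.0873)^2 = $9,296.91
NPV = -$13,550.00 + $8,490.76 + $9,296.91 = $4,237.66

$4,237.66


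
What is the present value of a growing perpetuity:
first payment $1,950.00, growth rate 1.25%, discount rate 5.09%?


Formula: PV = C / (r - g)
Spread: r - g = 0.0509 - 0.0125 = 0.0384
Substituting: PV = $1,950.00 / 0.0384
PV = $50,781.25

$50,781.25


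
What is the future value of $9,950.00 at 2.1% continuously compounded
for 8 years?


Formula: FV = P * e^(r*t)
Exponent: r*t = 0.021 * 8 = 0.168
e^(0.168) = 1.182937
FV = $9,950.00 * 1.182937 = $11,770.22

$11,770.22


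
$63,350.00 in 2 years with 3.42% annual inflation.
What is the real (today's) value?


Formula: Real value = nominal / (1 + inflation)^years
Price level: (1 + 0.0342)^2 = 1.06957
Real value = $63,350.00 / 1.06957 = $59,229.43

$59,229.43


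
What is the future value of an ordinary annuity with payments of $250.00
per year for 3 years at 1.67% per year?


Formula: FV = PMT * ((1+r)^n - 1) / r
Growth factor: (1 + 0.0167)^3 = 1.050941
Numerator: 1.050941 - 1 = 0.050941
FV = $250.00 * 0.050941 / 0.0167 = $762.59

$762.59


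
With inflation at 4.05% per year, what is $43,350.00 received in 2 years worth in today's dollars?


Formula: Real value = nominal / (1 + inflation)^years
Price level: (1 + 0.0405)^2 = 1.08264
Real value = $43,350.00 / 1.08264 = $40,041.00

$40,041.00


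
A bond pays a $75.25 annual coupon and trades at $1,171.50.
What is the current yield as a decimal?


Formula: Current yield = annual coupon / price
Substituting: CY = $75.25 / $1,171.50
CY = 0.064234

0.064234


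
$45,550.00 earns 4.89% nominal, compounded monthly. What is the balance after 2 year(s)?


Formula: FV = P * (1 + r/m)^(m*t)
Period rate: r/m = 0.0489 / 12 = 0.004075
Total periods: m*t = 12 * 2 = 24
Growth factor: (1 + 0.004075)^24 = 1.102523
FV = $45,550.00 * 1.102523 = $50,219.93

$50,219.93


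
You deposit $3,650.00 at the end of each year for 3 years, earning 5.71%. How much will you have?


Formula: FV = PMT * ((1+r)^n - 1) / r
Growth factor: (1 + 0.0571)^3 = 1.181267
Numerator: 1.181267 - 1 = 0.181267
FV = $3,650.00 * 0.181267 / 0.0571 = $11,587.15

$11,587.15


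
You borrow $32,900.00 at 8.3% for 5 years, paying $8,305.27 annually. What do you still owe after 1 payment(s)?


Formula: Balance = PV*(1+r)^k - PMT*((1+r)^k - 1)/r
Growth: (1 + 0.083)^1 = 1.083
Accumulated factor: ((1+r)^k - 1)/r = 1.0
Balance = $32,900.00 * 1.083 - $8,305.27 * 1.0
Balance = $27,325.43

$27,325.43


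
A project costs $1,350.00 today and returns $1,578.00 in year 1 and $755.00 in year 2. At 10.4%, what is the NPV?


Formula: NPV = C0 + C1/(1+r) + C2/(1+r)^2
Discount C1: $1,578.00 / (1 + 0.104) = $1,429.35
Discount C2: $755.00 / (1 + 0.104)^2 = $619.45
NPV = -$1,350.00 + $1,429.35 + $619.45 = $698.80

$698.80


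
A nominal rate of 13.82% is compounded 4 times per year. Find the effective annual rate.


Formula: EAR = (1 + r/m)^m - 1
Period rate: r/m = 0.1382 / 4 = 0.03455
Compounding: (1 + 0.03455)^4 = 1.145529
EAR = 1.145529 - 1 = 0.145529

0.145529


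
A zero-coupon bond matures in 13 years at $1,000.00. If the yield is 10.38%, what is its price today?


Formula: Price = FV / (1 + r)^n
Substituting: Price = $1,000.00 / (1 + 0.1038)^13
Discount factor: (1.1038)^13 = 3.610564
Price = $1,000.00 / 3.610564 = $276.97

$276.97


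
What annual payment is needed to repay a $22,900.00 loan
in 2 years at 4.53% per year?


Formula: PMT = PV * r / (1 - (1+r)^(-n))
Denominator: 1 - (1 + 0.0453)^(-2) = 0.084796
Numerator: $22,900.00 * 0.0453 = 1037.37
PMT = 1037.37 / 0.084796 = $12,233.77

$12,233.77


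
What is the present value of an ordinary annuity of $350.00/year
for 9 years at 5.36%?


Formula: PV = PMT * (1 - (1+r)^(-n)) / r
Discount factor: (1 + 0.0536)^(-9) = 0.625055
Bracket: 1 - 0.625055 = 0.374945
PV = $350.00 * 0.374945 / 0.0536 = $2,448.34

$2,448.34


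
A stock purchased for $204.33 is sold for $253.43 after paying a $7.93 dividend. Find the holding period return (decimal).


Formula: HPR = (P1 - P0 + D) / P0
Gain: $253.43 - $204.33 + $7.93 = $57.03
HPR = $57.03 / $204.33 = 0.2791

0.2791


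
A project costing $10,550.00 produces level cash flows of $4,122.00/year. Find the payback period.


Formula: Payback = investment / annual cash flow
Substituting: Payback = $10,550.00 / $4,122.00
Payback = 2.5594 years

2.5594 years


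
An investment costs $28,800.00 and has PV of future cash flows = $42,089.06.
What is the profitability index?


Formula: PI = PV(cash flows) / initial investment
Substituting: PI = $42,089.06 / $28,800.00
PI = 1.4614

1.4614


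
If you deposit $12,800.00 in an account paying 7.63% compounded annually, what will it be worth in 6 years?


Formula: FV = P * (1 + r)^n
Substituting: FV = $12,800.00 * (1 + 0.0763)^6
Growth factor: (1.0763)^6 = 1.554533
FV = $12,800.00 * 1.554533 = $19,898.03

$19,898.03


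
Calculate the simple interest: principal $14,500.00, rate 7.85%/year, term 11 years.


Formula: I = P * r * t
Substituting: I = $14,500.00 * 0.0785 * 11
Step: I = $14,500.00 * 0.8635
I = $12,520.75

$12,520.75


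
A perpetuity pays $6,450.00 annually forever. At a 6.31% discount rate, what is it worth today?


Formula: PV = C / r
Substituting: PV = $6,450.00 / 0.0631
PV = $102,218.70

$102,218.70


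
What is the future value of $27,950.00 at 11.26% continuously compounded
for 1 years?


Formula: FV = P * e^(r*t)
Exponent: r*t = 0.1126 * 1 = 0.1126
e^(0.1126) = 1.119184
FV = $27,950.00 * 1.119184 = $31,281.20

$31,281.20


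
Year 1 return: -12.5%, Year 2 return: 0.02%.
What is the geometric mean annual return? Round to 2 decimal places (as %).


Formula: Geometric mean = ((1+r1)*(1+r2))^(1/2) - 1
Product: (1 + -0.125) * (1 + 0.0002) = 0.875 * 1.0002 = 0.875175
Square root: 0.875175^0.5 = 0.935508
Geometric mean = 0.935508 - 1 = -0.064492
As percentage: -6.45%

-6.45%


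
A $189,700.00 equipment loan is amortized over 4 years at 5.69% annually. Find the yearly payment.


Formula: PMT = PV * r / (1 - (1+r)^(-n))
Denominator: 1 - (1 + 0.0569)^(-4) = 0.198572
Numerator: $189,700.00 * 0.0569 = 10793.93
PMT = 10793.93 / 0.198572 = $54,357.71

$54,357.71


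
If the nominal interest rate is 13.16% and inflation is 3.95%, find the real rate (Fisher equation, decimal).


Formula: (1 + r_real) = (1 + r_nom) / (1 + inflation)
Substituting: (1 + r_real) = 1.1316 / 1.0395
(1 + r_real) = 1.0886
r_real = 1.0886 - 1 = 0.0886

0.0886


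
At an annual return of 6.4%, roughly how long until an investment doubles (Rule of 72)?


Formula: Years ≈ 72 / r
Substituting: Years ≈ 72 / 6.4
Years ≈ 11.2

11.2 years


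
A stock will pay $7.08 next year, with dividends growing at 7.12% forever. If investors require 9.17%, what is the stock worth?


Formula: P = D1 / (r - g)
Spread: r - g = 0.0917 - 0.0712 = 0.0205
Substituting: P = $7.08 / 0.0205
P = $345.37

$345.37


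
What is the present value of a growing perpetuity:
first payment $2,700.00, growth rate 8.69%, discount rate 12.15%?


Formula: PV = C / (r - g)
Spread: r - g = 0.1215 - 0.0869 = 0.0346
Substituting: PV = $2,700.00 / 0.0346
PV = $78,034.68

$78,034.68


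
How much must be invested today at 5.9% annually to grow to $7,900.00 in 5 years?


Formula: PV = FV / (1 + r)^n
Substituting: PV = $7,900.00 / (1 + 0.059)^5
Discount factor: (1.059)^5 = 1.331925
PV = $7,900.00 / 1.331925 = $5,931.26

$5,931.26


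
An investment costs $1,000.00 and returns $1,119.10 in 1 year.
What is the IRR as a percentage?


Formula: IRR = C1/C0 - 1
Substituting: IRR = $1,119.10 / $1,000.00 - 1
Ratio: 1.1191 - 1 = 0.1191
IRR = 11.91%

11.91%


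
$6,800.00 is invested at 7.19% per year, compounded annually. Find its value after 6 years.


Formula: FV = P * (1 + r)^n
Substituting: FV = $6,800.00 * (1 + 0.0719)^6
Growth factor: (1.0719)^6 = 1.516791
FV = $6,800.00 * 1.516791 = $10,314.18

$10,314.18


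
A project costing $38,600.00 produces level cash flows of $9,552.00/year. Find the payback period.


Formula: Payback = investment / annual cash flow
Substituting: Payback = $38,600.00 / $9,552.00
Payback = 4.041 years

4.041 years


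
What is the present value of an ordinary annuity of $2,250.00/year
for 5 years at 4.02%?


Formula: PV = PMT * (1 - (1+r)^(-n)) / r
Discount factor: (1 + 0.0402)^(-5) = 0.821137
Bracket: 1 - 0.821137 = 0.178863
PV = $2,250.00 * 0.178863 / 0.0402 = $10,010.97

$10,010.97


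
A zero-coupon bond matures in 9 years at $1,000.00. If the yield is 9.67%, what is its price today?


Formula: Price = FV / (1 + r)^n
Substituting: Price = $1,000.00 / (1 + 0.0967)^9
Discount factor: (1.0967)^9 = 2.295042
Price = $1,000.00 / 2.295042 = $435.72

$435.72


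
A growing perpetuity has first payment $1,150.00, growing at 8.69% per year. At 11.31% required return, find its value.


Formula: PV = C / (r - g)
Spread: r - g = 0.1131 - 0.0869 = 0.0262
Substituting: PV = $1,150.00 / 0.0262
PV = $43,893.13

$43,893.13


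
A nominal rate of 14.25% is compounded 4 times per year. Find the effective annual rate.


Formula: EAR = (1 + r/m)^m - 1
Period rate: r/m = 0.1425 / 4 = 0.035625
Compounding: (1 + 0.035625)^4 = 1.150297
EAR = 1.150297 - 1 = 0.150297

0.150297


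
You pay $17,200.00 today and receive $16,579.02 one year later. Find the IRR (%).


Formula: IRR = C1/C0 - 1
Substituting: IRR = $16,579.02 / $17,200.00 - 1
Ratio: 0.963897 - 1 = -0.036103
IRR = -3.6103%

-3.6103%


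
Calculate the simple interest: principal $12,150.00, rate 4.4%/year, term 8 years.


Formula: I = P * r * t
Substituting: I = $12,150.00 * 0.044 * 8
Step: I = $12,150.00 * 0.352
I = $4,276.80

$4,276.80


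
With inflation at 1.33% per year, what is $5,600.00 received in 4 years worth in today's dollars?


Formula: Real value = nominal / (1 + inflation)^years
Price level: (1 + 0.0133)^4 = 1.054271
Real value = $5,600.00 / 1.054271 = $5,311.73

$5,311.73


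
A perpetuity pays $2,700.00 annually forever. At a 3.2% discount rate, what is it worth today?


Formula: PV = C / r
Substituting: PV = $2,700.00 / 0.032
PV = $84,375.00

$84,375.00


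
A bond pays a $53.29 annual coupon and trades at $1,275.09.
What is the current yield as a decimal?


Formula: Current yield = annual coupon / price
Substituting: CY = $53.29 / $1,275.09
CY = 0.041793

0.041793


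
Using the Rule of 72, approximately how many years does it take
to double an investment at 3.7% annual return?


Formula: Years ≈ 72 / r
Substituting: Years ≈ 72 / 3.7
Years ≈ 19.5

19.5 years


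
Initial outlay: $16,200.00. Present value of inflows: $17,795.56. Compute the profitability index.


Formula: PI = PV(cash flows) / initial investment
Substituting: PI = $17,795.56 / $16,200.00
PI = 1.0985

1.0985


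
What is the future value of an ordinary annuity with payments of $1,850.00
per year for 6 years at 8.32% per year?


Formula: FV = PMT * ((1+r)^n - 1) / r
Growth factor: (1 + 0.0832)^6 = 1.615295
Numerator: 1.615295 - 1 = 0.615295
FV = $1,850.00 * 0.615295 / 0.0832 = $13,681.44

$13,681.44


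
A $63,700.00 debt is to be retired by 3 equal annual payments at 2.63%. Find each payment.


Formula: PMT = PV * r / (1 - (1+r)^(-n))
Denominator: 1 - (1 + 0.0263)^(-3) = 0.074925
Numerator: $63,700.00 * 0.0263 = 1675.31
PMT = 1675.31 / 0.074925 = $22,359.87

$22,359.87


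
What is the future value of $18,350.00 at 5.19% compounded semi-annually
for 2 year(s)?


Formula: FV = P * (1 + r/m)^(m*t)
Period rate: r/m = 0.0519 / 2 = 0.02595
Total periods: m*t = 2 * 2 = 4
Growth factor: (1 + 0.02595)^4 = 1.107911
FV = $18,350.00 * 1.107911 = $20,330.16

$20,330.16


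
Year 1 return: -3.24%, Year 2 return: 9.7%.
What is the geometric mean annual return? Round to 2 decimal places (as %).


Formula: Geometric mean = ((1+r1)*(1+r2))^(1/2) - 1
Product: (1 + -0.0324) * (1 + 0.097) = 0.9676 * 1.097 = 1.061457
Square root: 1.061457^0.5 = 1.03027
Geometric mean = 1.03027 - 1 = 0.03027
As percentage: 3.03%

3.03%


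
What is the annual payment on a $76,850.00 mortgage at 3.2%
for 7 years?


Formula: PMT = PV * r / (1 - (1+r)^(-n))
Denominator: 1 - (1 + 0.032)^(-7) = 0.197875
Numerator: $76,850.00 * 0.032 = 2459.2
PMT = 2459.2 / 0.197875 = $12,428.06

$12,428.06


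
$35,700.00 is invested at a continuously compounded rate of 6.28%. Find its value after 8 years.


Formula: FV = P * e^(r*t)
Exponent: r*t = 0.0628 * 8 = 0.5024
e^(0.5024) = 1.652683
FV = $35,700.00 * 1.652683 = $59,000.78

$59,000.78


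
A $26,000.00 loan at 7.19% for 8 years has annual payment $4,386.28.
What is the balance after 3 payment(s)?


Formula: Balance = PV*(1+r)^k - PMT*((1+r)^k - 1)/r
Growth: (1 + 0.0719)^3 = 1.231581
Accumulated factor: ((1+r)^k - 1)/r = 3.22087
Balance = $26,000.00 * 1.231581 - $4,386.28 * 3.22087
Balance = $17,893.46

$17,893.46


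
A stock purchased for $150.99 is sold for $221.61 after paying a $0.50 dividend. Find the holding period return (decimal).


Formula: HPR = (P1 - P0 + D) / P0
Gain: $221.61 - $150.99 + $0.50 = $71.12
HPR = $71.12 / $150.99 = 0.471

0.471


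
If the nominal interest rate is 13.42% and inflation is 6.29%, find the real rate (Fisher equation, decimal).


Formula: (1 + r_real) = (1 + r_nom) / (1 + inflation)
Substituting: (1 + r_real) = 1.1342 / 1.0629
(1 + r_real) = 1.067081
r_real = 1.067081 - 1 = 0.067081

0.067081


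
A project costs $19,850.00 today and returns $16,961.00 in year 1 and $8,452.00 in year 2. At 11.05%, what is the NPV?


Formula: NPV = C0 + C1/(1+r) + C2/(1+r)^2
Discount C1: $16,961.00 / (1 + 0.1105) = $15,273.30
Discount C2: $8,452.00 / (1 + 0.1105)^2 = $6,853.66
NPV = -$19,850.00 + $15,273.30 + $6,853.66 = $2,276.96

$2,276.96


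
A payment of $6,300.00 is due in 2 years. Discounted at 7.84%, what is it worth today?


Formula: PV = FV / (1 + r)^n
Substituting: PV = $6,300.00 / (1 + 0.0784)^2
Discount factor: (1.0784)^2 = 1.162947
PV = $6,300.00 / 1.162947 = $5,417.27

$5,417.27


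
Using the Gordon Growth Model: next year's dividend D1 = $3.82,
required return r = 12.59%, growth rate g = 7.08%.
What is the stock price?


Formula: P = D1 / (r - g)
Spread: r - g = 0.1259 - 0.0708 = 0.0551
Substituting: P = $3.82 / 0.0551
P = $69.33

$69.33


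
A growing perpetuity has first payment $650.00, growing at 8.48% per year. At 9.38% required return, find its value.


Formula: PV = C / (r - g)
Spread: r - g = 0.0938 - 0.0848 = 0.009
Substituting: PV = $650.00 / 0.009
PV = $72,222.22

$72,222.22
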